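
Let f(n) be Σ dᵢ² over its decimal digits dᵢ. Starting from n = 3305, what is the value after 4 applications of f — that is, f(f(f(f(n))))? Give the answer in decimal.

85

3305 → 3² + 3² + 0² + 5² = 9 + 9 + 0 + 25 = 43
43 → 4² + 3² = 16 + 9 = 25
25 → 2² + 5² = 4 + 25 = 29
29 → 2² + 9² = 4 + 81 = 85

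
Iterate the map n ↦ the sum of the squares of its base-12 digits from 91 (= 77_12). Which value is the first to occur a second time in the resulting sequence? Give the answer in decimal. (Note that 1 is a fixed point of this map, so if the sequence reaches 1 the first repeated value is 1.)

91 = (7,7)_12 → 98
98 = (8,2)_12 → 68
68 = (5,8)_12 → 89
89 = (7,5)_12 → 74
74 = (6,2)_12 → 40
40 = (3,4)_12 → 25
25 = (2,1)_12 → 5
5 = (5)_12 → 25  — 25 already appeared earlier.

25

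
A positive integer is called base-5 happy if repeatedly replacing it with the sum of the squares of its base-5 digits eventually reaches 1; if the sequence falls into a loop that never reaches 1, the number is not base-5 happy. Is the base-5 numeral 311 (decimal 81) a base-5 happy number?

base-5 happy

81 = (3,1,1)_5 → 3² + 1² + 1² = 9 + 1 + 1 = 11
11 = (2,1)_5 → 2² + 1² = 4 + 1 = 5
5 = (1,0)_5 → 1² + 0² = 1 + 0 = 1  — reached 1.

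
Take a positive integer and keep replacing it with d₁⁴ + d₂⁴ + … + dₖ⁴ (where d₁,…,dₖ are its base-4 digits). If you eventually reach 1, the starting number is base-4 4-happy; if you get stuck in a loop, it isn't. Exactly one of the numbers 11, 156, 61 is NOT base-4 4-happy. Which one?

11: 11 → 97 → 18 → 17 → 2 → 16 → 1  — reaches 1 (base-4 4-happy)
156: 156 → 98 → 33 → 17 → 2 → 16 → 1  — reaches 1 (base-4 4-happy)
61: 61 → 163 → 113 → 83 → 83  — repeats 83 (not base-4 4-happy)

61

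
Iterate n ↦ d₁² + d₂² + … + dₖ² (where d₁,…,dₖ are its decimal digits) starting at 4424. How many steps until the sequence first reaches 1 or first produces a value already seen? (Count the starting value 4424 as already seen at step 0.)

4424 → 4² + 4² + 2² + 4² = 16 + 16 + 4 + 16 = 52
52 → 5² + 2² = 25 + 4 = 29
29 → 2² + 9² = 4 + 81 = 85
85 → 8² + 5² = 64 + 25 = 89
89 → 8² + 9² = 64 + 81 = 145
145 → 1² + 4² + 5² = 1 + 16 + 25 = 42
42 → 4² + 2² = 16 + 4 = 20
20 → 2² + 0² = 4 + 0 = 4
4 → 4² = 16
16 → 1² + 6² = 1 + 36 = 37
37 → 3² + 7² = 9 + 49 = 58
58 → 5² + 8² = 25 + 64 = 89  — 89 repeats.
That took 12 steps.

12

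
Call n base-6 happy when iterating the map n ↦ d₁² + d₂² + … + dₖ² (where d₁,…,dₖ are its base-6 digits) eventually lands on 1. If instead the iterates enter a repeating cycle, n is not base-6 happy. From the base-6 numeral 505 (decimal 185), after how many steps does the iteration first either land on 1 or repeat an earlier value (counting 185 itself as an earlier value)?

12

185 = (5,0,5)_6 → 5² + 0² + 5² = 25 + 0 + 25 = 50
50 = (1,2,2)_6 → 1² + 2² + 2² = 1 + 4 + 4 = 9
9 = (1,3)_6 → 1² + 3² = 1 + 9 = 10
10 = (1,4)_6 → 1² + 4² = 1 + 16 = 17
17 = (2,5)_6 → 2² + 5² = 4 + 25 = 29
29 = (4,5)_6 → 4² + 5² = 16 + 25 = 41
41 = (1,0,5)_6 → 1² + 0² + 5² = 1 + 0 + 25 = 26
26 = (4,2)_6 → 4² + 2² = 16 + 4 = 20
20 = (3,2)_6 → 3² + 2² = 9 + 4 = 13
13 = (2,1)_6 → 2² + 1² = 4 + 1 = 5
5 = (5)_6 → 5² = 25
25 = (4,1)_6 → 4² + 1² = 16 + 1 = 17  — 17 repeats.
That took 12 steps.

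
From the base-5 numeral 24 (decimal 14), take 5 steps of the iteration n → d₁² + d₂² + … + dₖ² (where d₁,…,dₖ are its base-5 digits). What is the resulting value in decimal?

16

14 = (2,4)_5 → 2² + 4² = 4 + 16 = 20
20 = (4,0)_5 → 4² + 0² = 16 + 0 = 16
16 = (3,1)_5 → 3² + 1² = 9 + 1 = 10
10 = (2,0)_5 → 2² + 0² = 4 + 0 = 4
4 = (4)_5 → 4² = 16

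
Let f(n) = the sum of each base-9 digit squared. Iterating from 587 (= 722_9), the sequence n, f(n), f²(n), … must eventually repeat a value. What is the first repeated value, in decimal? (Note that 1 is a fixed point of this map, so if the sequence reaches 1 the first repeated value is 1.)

53

587 = (7,2,2)_9 → 7² + 2² + 2² = 49 + 4 + 4 = 57
57 = (6,3)_9 → 6² + 3² = 36 + 9 = 45
45 = (5,0)_9 → 5² + 0² = 25 + 0 = 25
25 = (2,7)_9 → 2² + 7² = 4 + 49 = 53
53 = (5,8)_9 → 5² + 8² = 25 + 64 = 89
89 = (1,0,8)_9 → 1² + 0² + 8² = 1 + 0 + 64 = 65
65 = (7,2)_9 → 7² + 2² = 49 + 4 = 53  — 53 already appeared earlier.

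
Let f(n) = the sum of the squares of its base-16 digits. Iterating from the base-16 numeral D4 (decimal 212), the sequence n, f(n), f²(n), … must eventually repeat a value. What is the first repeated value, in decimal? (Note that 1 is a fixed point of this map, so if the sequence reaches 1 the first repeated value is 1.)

169

212 = (13,4)_16 → 13² + 4² = 169 + 16 = 185
185 = (11,9)_16 → 11² + 9² = 121 + 81 = 202
202 = (12,10)_16 → 12² + 10² = 144 + 100 = 244
244 = (15,4)_16 → 15² + 4² = 225 + 16 = 241
241 = (15,1)_16 → 15² + 1² = 225 + 1 = 226
226 = (14,2)_16 → 14² + 2² = 196 + 4 = 200
200 = (12,8)_16 → 12² + 8² = 144 + 64 = 208
208 = (13,0)_16 → 13² + 0² = 169 + 0 = 169
169 = (10,9)_16 → 10² + 9² = 100 + 81 = 181
181 = (11,5)_16 → 11² + 5² = 121 + 25 = 146
146 = (9,2)_16 → 9² + 2² = 81 + 4 = 85
85 = (5,5)_16 → 5² + 5² = 25 + 25 = 50
50 = (3,2)_16 → 3² + 2² = 9 + 4 = 13
13 = (13)_16 → 13² = 169  — 169 already appeared earlier.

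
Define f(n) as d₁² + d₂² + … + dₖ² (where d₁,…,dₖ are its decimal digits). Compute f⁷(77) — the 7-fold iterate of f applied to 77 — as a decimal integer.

37

77 → 7² + 7² = 98
98 → 9² + 8² = 145
145 → 1² + 4² + 5² = 42
42 → 4² + 2² = 20
20 → 2² + 0² = 4
4 → 4² = 16
16 → 1² + 6² = 37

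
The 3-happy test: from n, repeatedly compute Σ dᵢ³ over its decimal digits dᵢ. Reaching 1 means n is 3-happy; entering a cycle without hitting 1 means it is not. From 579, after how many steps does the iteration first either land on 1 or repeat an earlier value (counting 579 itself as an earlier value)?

10

579 → 1197
1197 → 1074
1074 → 408
408 → 576
576 → 684
684 → 792
792 → 1080
1080 → 513
513 → 153
153 → 153  — 153 repeats.
That took 10 steps.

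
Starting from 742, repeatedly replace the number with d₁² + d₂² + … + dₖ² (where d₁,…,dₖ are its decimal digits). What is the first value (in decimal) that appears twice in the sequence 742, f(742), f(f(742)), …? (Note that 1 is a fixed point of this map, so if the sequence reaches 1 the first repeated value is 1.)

742 → 7² + 4² + 2² = 49 + 16 + 4 = 69
69 → 6² + 9² = 36 + 81 = 117
117 → 1² + 1² + 7² = 1 + 1 + 49 = 51
51 → 5² + 1² = 25 + 1 = 26
26 → 2² + 6² = 4 + 36 = 40
40 → 4² + 0² = 16 + 0 = 16
16 → 1² + 6² = 1 + 36 = 37
37 → 3² + 7² = 9 + 49 = 58
58 → 5² + 8² = 25 + 64 = 89
89 → 8² + 9² = 64 + 81 = 145
145 → 1² + 4² + 5² = 1 + 16 + 25 = 42
42 → 4² + 2² = 16 + 4 = 20
20 → 2² + 0² = 4 + 0 = 4
4 → 4² = 16  — 16 already appeared earlier.

16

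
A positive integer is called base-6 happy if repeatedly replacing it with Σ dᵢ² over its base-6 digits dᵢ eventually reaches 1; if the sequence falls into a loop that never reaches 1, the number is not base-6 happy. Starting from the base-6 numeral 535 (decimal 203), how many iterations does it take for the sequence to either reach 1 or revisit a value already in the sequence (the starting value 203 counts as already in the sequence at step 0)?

203 = (5,3,5)_6 → 5² + 3² + 5² = 59
59 = (1,3,5)_6 → 1² + 3² + 5² = 35
35 = (5,5)_6 → 5² + 5² = 50
50 = (1,2,2)_6 → 1² + 2² + 2² = 9
9 = (1,3)_6 → 1² + 3² = 10
10 = (1,4)_6 → 1² + 4² = 17
17 = (2,5)_6 → 2² + 5² = 29
29 = (4,5)_6 → 4² + 5² = 41
41 = (1,0,5)_6 → 1² + 0² + 5² = 26
26 = (4,2)_6 → 4² + 2² = 20
20 = (3,2)_6 → 3² + 2² = 13
13 = (2,1)_6 → 2² + 1² = 5
5 = (5)_6 → 5² = 25
25 = (4,1)_6 → 4² + 1² = 17  — 17 repeats.
That took 14 steps.

14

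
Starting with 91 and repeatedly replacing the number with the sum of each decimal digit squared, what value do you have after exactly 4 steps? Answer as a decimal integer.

1

91 → 82
82 → 68
68 → 100
100 → 1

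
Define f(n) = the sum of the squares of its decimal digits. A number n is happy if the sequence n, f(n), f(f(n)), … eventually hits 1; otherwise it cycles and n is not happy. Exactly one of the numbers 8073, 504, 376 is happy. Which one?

376

8073: 8073 → 122 → 9 → 81 → 65 → 61 → 37 → 58 → 89 → 145 → 42 → 20 → 4 → 16 → 37  — repeats 37 (not happy)
504: 504 → 41 → 17 → 50 → 25 → 29 → 85 → 89 → 145 → 42 → 20 → 4 → 16 → 37 → 58 → 89  — repeats 89 (not happy)
376: 376 → 94 → 97 → 130 → 10 → 1  — reaches 1 (happy)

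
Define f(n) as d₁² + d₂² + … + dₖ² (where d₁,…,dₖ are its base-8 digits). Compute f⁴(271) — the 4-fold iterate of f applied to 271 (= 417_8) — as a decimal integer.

271 = (4,1,7)_8 → 4² + 1² + 7² = 66
66 = (1,0,2)_8 → 1² + 0² + 2² = 5
5 = (5)_8 → 5² = 25
25 = (3,1)_8 → 3² + 1² = 10

10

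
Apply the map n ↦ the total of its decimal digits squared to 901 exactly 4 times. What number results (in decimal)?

901 → 9² + 0² + 1² = 82
82 → 8² + 2² = 68
68 → 6² + 8² = 100
100 → 1² + 0² + 0² = 1

1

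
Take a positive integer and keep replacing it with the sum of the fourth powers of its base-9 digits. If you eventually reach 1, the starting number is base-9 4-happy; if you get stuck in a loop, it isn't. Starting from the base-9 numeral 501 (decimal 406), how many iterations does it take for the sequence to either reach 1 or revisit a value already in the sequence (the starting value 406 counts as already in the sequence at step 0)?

15

406 = (5,0,1)_9 → 5⁴ + 0⁴ + 1⁴ = 626
626 = (7,6,5)_9 → 7⁴ + 6⁴ + 5⁴ = 4322
4322 = (5,8,3,2)_9 → 5⁴ + 8⁴ + 3⁴ + 2⁴ = 4818
4818 = (6,5,4,3)_9 → 6⁴ + 5⁴ + 4⁴ + 3⁴ = 2258
2258 = (3,0,7,8)_9 → 3⁴ + 0⁴ + 7⁴ + 8⁴ = 6578
6578 = (1,0,0,1,8)_9 → 1⁴ + 0⁴ + 0⁴ + 1⁴ + 8⁴ = 4098
4098 = (5,5,5,3)_9 → 5⁴ + 5⁴ + 5⁴ + 3⁴ = 1956
1956 = (2,6,1,3)_9 → 2⁴ + 6⁴ + 1⁴ + 3⁴ = 1394
1394 = (1,8,1,8)_9 → 1⁴ + 8⁴ + 1⁴ + 8⁴ = 8194
8194 = (1,2,2,1,4)_9 → 1⁴ + 2⁴ + 2⁴ + 1⁴ + 4⁴ = 290
290 = (3,5,2)_9 → 3⁴ + 5⁴ + 2⁴ = 722
722 = (8,8,2)_9 → 8⁴ + 8⁴ + 2⁴ = 8208
8208 = (1,2,2,3,0)_9 → 1⁴ + 2⁴ + 2⁴ + 3⁴ + 0⁴ = 114
114 = (1,3,6)_9 → 1⁴ + 3⁴ + 6⁴ = 1378
1378 = (1,8,0,1)_9 → 1⁴ + 8⁴ + 0⁴ + 1⁴ = 4098  — 4098 repeats.
That took 15 steps.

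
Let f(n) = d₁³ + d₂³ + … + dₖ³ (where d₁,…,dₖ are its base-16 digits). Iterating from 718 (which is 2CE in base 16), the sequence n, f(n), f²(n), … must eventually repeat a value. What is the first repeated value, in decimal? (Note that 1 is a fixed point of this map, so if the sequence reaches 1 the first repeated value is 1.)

1

718 = (2,12,14)_16 → 4480
4480 = (1,1,8,0)_16 → 514
514 = (2,0,2)_16 → 16
16 = (1,0)_16 → 1  — reached the fixed point 1.
1 → 1, so 1 is the first repeated value.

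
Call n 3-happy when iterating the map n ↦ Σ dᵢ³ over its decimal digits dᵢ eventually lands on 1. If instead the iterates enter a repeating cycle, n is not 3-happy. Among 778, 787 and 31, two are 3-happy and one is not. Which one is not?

31

778: 778 → 1198 → 1243 → 100 → 1  — reaches 1 (3-happy)
787: 787 → 1198 → 1243 → 100 → 1  — reaches 1 (3-happy)
31: 31 → 28 → 520 → 133 → 55 → 250 → 133  — repeats 133 (not 3-happy)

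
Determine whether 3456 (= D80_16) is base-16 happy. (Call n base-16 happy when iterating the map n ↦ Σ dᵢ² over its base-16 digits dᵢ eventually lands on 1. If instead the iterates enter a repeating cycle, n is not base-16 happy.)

3456 = (13,8,0)_16 → 13² + 8² + 0² = 169 + 64 + 0 = 233
233 = (14,9)_16 → 14² + 9² = 196 + 81 = 277
277 = (1,1,5)_16 → 1² + 1² + 5² = 1 + 1 + 25 = 27
27 = (1,11)_16 → 1² + 11² = 1 + 121 = 122
122 = (7,10)_16 → 7² + 10² = 49 + 100 = 149
149 = (9,5)_16 → 9² + 5² = 81 + 25 = 106
106 = (6,10)_16 → 6² + 10² = 36 + 100 = 136
136 = (8,8)_16 → 8² + 8² = 64 + 64 = 128
128 = (8,0)_16 → 8² + 0² = 64 + 0 = 64
64 = (4,0)_16 → 4² + 0² = 16 + 0 = 16
16 = (1,0)_16 → 1² + 0² = 1 + 0 = 1  — reached 1.

base-16 happy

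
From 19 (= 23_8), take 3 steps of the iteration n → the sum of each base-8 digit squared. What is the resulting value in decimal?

13

19 = (2,3)_8 → 2² + 3² = 4 + 9 = 13
13 = (1,5)_8 → 1² + 5² = 1 + 25 = 26
26 = (3,2)_8 → 3² + 2² = 9 + 4 = 13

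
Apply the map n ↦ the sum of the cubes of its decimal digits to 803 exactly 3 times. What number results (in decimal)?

803 → 8³ + 0³ + 3³ = 512 + 0 + 27 = 539
539 → 5³ + 3³ + 9³ = 125 + 27 + 729 = 881
881 → 8³ + 8³ + 1³ = 512 + 512 + 1 = 1025

1025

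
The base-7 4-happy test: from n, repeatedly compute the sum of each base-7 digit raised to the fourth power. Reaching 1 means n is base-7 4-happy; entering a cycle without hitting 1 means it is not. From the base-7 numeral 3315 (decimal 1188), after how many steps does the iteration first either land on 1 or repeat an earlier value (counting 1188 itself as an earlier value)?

1188 = (3,3,1,5)_7 → 788
788 = (2,2,0,4)_7 → 288
288 = (5,6,1)_7 → 1922
1922 = (5,4,1,4)_7 → 1138
1138 = (3,2,1,4)_7 → 354
354 = (1,0,1,4)_7 → 258
258 = (5,1,6)_7 → 1922  — 1922 repeats.
That took 7 steps.

7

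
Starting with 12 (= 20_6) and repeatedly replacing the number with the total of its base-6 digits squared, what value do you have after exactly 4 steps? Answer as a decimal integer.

13

12 = (2,0)_6 → 4
4 = (4)_6 → 16
16 = (2,4)_6 → 20
20 = (3,2)_6 → 13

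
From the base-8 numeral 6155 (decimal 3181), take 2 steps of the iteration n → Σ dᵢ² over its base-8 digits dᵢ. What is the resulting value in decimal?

54

3181 = (6,1,5,5)_8 → 6² + 1² + 5² + 5² = 36 + 1 + 25 + 25 = 87
87 = (1,2,7)_8 → 1² + 2² + 7² = 1 + 4 + 49 = 54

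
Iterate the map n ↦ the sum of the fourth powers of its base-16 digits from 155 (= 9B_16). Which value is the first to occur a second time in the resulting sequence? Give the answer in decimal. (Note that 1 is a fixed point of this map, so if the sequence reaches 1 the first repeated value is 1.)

50707

155 = (9,11)_16 → 9⁴ + 11⁴ = 6561 + 14641 = 21202
21202 = (5,2,13,2)_16 → 5⁴ + 2⁴ + 13⁴ + 2⁴ = 625 + 16 + 28561 + 16 = 29218
29218 = (7,2,2,2)_16 → 7⁴ + 2⁴ + 2⁴ + 2⁴ = 2401 + 16 + 16 + 16 = 2449
2449 = (9,9,1)_16 → 9⁴ + 9⁴ + 1⁴ = 6561 + 6561 + 1 = 13123
13123 = (3,3,4,3)_16 → 3⁴ + 3⁴ + 4⁴ + 3⁴ = 81 + 81 + 256 + 81 = 499
499 = (1,15,3)_16 → 1⁴ + 15⁴ + 3⁴ = 1 + 50625 + 81 = 50707
50707 = (12,6,1,3)_16 → 12⁴ + 6⁴ + 1⁴ + 3⁴ = 20736 + 1296 + 1 + 81 = 22114
22114 = (5,6,6,2)_16 → 5⁴ + 6⁴ + 6⁴ + 2⁴ = 625 + 1296 + 1296 + 16 = 3233
3233 = (12,10,1)_16 → 12⁴ + 10⁴ + 1⁴ = 20736 + 10000 + 1 = 30737
30737 = (7,8,1,1)_16 → 7⁴ + 8⁴ + 1⁴ + 1⁴ = 2401 + 4096 + 1 + 1 = 6499
6499 = (1,9,6,3)_16 → 1⁴ + 9⁴ + 6⁴ + 3⁴ = 1 + 6561 + 1296 + 81 = 7939
7939 = (1,15,0,3)_16 → 1⁴ + 15⁴ + 0⁴ + 3⁴ = 1 + 50625 + 0 + 81 = 50707  — 50707 already appeared earlier.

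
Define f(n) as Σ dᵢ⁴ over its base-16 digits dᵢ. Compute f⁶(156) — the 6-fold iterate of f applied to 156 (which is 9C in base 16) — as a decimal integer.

156 = (9,12)_16 → 9⁴ + 12⁴ = 27297
27297 = (6,10,10,1)_16 → 6⁴ + 10⁴ + 10⁴ + 1⁴ = 21297
21297 = (5,3,3,1)_16 → 5⁴ + 3⁴ + 3⁴ + 1⁴ = 788
788 = (3,1,4)_16 → 3⁴ + 1⁴ + 4⁴ = 338
338 = (1,5,2)_16 → 1⁴ + 5⁴ + 2⁴ = 642
642 = (2,8,2)_16 → 2⁴ + 8⁴ + 2⁴ = 4128

4128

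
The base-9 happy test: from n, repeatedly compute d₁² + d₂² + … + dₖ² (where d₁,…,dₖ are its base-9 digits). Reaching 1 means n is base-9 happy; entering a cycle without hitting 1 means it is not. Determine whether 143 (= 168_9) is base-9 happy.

143 = (1,6,8)_9 → 1² + 6² + 8² = 1 + 36 + 64 = 101
101 = (1,2,2)_9 → 1² + 2² + 2² = 1 + 4 + 4 = 9
9 = (1,0)_9 → 1² + 0² = 1 + 0 = 1  — reached 1.

base-9 happy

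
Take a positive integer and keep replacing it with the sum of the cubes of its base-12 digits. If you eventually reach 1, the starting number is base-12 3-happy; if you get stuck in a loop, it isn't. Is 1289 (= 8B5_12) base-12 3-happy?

1289 = (8,11,5)_12 → 1968
1968 = (1,1,8,0)_12 → 514
514 = (3,6,10)_12 → 1243
1243 = (8,7,7)_12 → 1198
1198 = (8,3,10)_12 → 1539
1539 = (10,8,3)_12 → 1539  — 1539 already seen; the sequence cycles without reaching 1.

not base-12 3-happy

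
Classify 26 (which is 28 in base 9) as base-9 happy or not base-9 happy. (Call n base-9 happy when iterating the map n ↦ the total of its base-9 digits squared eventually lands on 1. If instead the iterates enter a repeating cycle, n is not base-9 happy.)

26 = (2,8)_9 → 2² + 8² = 4 + 64 = 68
68 = (7,5)_9 → 7² + 5² = 49 + 25 = 74
74 = (8,2)_9 → 8² + 2² = 64 + 4 = 68  — 68 already seen; the sequence cycles without reaching 1.

not base-9 happy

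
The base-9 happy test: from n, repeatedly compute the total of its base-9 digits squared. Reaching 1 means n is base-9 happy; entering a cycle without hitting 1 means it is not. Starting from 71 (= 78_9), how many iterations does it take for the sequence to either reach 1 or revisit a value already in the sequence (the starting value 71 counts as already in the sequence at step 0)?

7

71 = (7,8)_9 → 7² + 8² = 49 + 64 = 113
113 = (1,3,5)_9 → 1² + 3² + 5² = 1 + 9 + 25 = 35
35 = (3,8)_9 → 3² + 8² = 9 + 64 = 73
73 = (8,1)_9 → 8² + 1² = 64 + 1 = 65
65 = (7,2)_9 → 7² + 2² = 49 + 4 = 53
53 = (5,8)_9 → 5² + 8² = 25 + 64 = 89
89 = (1,0,8)_9 → 1² + 0² + 8² = 1 + 0 + 64 = 65  — 65 repeats.
That took 7 steps.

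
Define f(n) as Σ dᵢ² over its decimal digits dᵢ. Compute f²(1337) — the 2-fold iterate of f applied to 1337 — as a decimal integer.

1337 → 1² + 3² + 3² + 7² = 68
68 → 6² + 8² = 100

100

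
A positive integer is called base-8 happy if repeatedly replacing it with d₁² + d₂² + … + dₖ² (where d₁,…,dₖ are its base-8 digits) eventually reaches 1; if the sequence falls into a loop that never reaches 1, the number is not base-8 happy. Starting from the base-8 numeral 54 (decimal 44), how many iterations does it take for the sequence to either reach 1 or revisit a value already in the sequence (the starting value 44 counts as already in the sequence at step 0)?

44 = (5,4)_8 → 5² + 4² = 25 + 16 = 41
41 = (5,1)_8 → 5² + 1² = 25 + 1 = 26
26 = (3,2)_8 → 3² + 2² = 9 + 4 = 13
13 = (1,5)_8 → 1² + 5² = 1 + 25 = 26  — 26 repeats.
That took 4 steps.

4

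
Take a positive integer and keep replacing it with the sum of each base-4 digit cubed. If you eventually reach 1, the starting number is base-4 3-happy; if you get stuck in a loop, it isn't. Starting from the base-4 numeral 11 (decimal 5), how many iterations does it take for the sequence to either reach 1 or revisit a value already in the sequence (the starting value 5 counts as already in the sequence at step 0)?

3

5 = (1,1)_4 → 2
2 = (2)_4 → 8
8 = (2,0)_4 → 8  — 8 repeats.
That took 3 steps.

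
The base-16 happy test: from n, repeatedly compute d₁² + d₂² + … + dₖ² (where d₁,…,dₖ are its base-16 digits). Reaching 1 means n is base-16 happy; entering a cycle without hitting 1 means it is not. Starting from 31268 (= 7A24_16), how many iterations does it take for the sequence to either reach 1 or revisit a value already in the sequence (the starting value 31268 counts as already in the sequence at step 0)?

7

31268 = (7,10,2,4)_16 → 7² + 10² + 2² + 4² = 49 + 100 + 4 + 16 = 169
169 = (10,9)_16 → 10² + 9² = 100 + 81 = 181
181 = (11,5)_16 → 11² + 5² = 121 + 25 = 146
146 = (9,2)_16 → 9² + 2² = 81 + 4 = 85
85 = (5,5)_16 → 5² + 5² = 25 + 25 = 50
50 = (3,2)_16 → 3² + 2² = 9 + 4 = 13
13 = (13)_16 → 13² = 169  — 169 repeats.
That took 7 steps.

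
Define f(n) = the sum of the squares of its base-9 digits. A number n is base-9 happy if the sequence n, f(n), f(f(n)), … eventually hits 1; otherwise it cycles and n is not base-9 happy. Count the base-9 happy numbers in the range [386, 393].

386: 386 → 116 → 74 → 68 → 74  — not base-9 happy
387: 387 → 65 → 53 → 89 → 65  — not base-9 happy
388: 388 → 66 → 58 → 52 → 74 → 68 → 74  — not base-9 happy
389: 389 → 69 → 85 → 17 → 65 → 53 → 89 → 65  — not base-9 happy
390: 390 → 74 → 68 → 74  — not base-9 happy
391: 391 → 81 → 1  — base-9 happy
392: 392 → 90 → 2 → 4 → 16 → 50 → 50  — not base-9 happy
393: 393 → 101 → 9 → 1  — base-9 happy
base-9 happy: 391, 393

2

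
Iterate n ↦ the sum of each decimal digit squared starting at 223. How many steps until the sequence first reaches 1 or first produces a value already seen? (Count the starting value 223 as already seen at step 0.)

223 → 2² + 2² + 3² = 4 + 4 + 9 = 17
17 → 1² + 7² = 1 + 49 = 50
50 → 5² + 0² = 25 + 0 = 25
25 → 2² + 5² = 4 + 25 = 29
29 → 2² + 9² = 4 + 81 = 85
85 → 8² + 5² = 64 + 25 = 89
89 → 8² + 9² = 64 + 81 = 145
145 → 1² + 4² + 5² = 1 + 16 + 25 = 42
42 → 4² + 2² = 16 + 4 = 20
20 → 2² + 0² = 4 + 0 = 4
4 → 4² = 16
16 → 1² + 6² = 1 + 36 = 37
37 → 3² + 7² = 9 + 49 = 58
58 → 5² + 8² = 25 + 64 = 89  — 89 repeats.
That took 14 steps.

14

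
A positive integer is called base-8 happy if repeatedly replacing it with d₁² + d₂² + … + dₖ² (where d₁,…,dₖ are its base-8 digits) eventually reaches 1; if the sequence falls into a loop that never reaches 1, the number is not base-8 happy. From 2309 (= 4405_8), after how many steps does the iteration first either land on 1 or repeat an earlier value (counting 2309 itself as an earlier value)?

2309 = (4,4,0,5)_8 → 4² + 4² + 0² + 5² = 16 + 16 + 0 + 25 = 57
57 = (7,1)_8 → 7² + 1² = 49 + 1 = 50
50 = (6,2)_8 → 6² + 2² = 36 + 4 = 40
40 = (5,0)_8 → 5² + 0² = 25 + 0 = 25
25 = (3,1)_8 → 3² + 1² = 9 + 1 = 10
10 = (1,2)_8 → 1² + 2² = 1 + 4 = 5
5 = (5)_8 → 5² = 25  — 25 repeats.
That took 7 steps.

7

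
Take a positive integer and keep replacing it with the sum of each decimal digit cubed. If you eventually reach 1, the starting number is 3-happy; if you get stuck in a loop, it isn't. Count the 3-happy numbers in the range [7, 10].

7: 7 → 343 → 118 → 514 → 190 → 730 → 370 → 370  — not 3-happy
8: 8 → 512 → 134 → 92 → 737 → 713 → 371 → 371  — not 3-happy
9: 9 → 729 → 1080 → 513 → 153 → 153  — not 3-happy
10: 10 → 1  — 3-happy
3-happy: 10

1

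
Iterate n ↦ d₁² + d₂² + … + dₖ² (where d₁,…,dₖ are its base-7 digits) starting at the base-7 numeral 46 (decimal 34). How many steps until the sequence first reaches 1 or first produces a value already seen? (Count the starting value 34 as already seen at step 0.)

34 = (4,6)_7 → 4² + 6² = 52
52 = (1,0,3)_7 → 1² + 0² + 3² = 10
10 = (1,3)_7 → 1² + 3² = 10  — 10 repeats.
That took 3 steps.

3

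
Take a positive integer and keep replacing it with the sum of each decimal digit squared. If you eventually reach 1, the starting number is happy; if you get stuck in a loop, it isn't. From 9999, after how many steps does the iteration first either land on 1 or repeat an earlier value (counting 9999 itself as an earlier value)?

12

9999 → 9² + 9² + 9² + 9² = 324
324 → 3² + 2² + 4² = 29
29 → 2² + 9² = 85
85 → 8² + 5² = 89
89 → 8² + 9² = 145
145 → 1² + 4² + 5² = 42
42 → 4² + 2² = 20
20 → 2² + 0² = 4
4 → 4² = 16
16 → 1² + 6² = 37
37 → 3² + 7² = 58
58 → 5² + 8² = 89  — 89 repeats.
That took 12 steps.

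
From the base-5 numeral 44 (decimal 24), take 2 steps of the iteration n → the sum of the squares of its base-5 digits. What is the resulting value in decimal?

6

24 = (4,4)_5 → 4² + 4² = 32
32 = (1,1,2)_5 → 1² + 1² + 2² = 6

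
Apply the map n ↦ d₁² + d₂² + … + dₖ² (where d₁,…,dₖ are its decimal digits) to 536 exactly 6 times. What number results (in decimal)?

1

536 → 5² + 3² + 6² = 25 + 9 + 36 = 70
70 → 7² + 0² = 49 + 0 = 49
49 → 4² + 9² = 16 + 81 = 97
97 → 9² + 7² = 81 + 49 = 130
130 → 1² + 3² + 0² = 1 + 9 + 0 = 10
10 → 1² + 0² = 1 + 0 = 1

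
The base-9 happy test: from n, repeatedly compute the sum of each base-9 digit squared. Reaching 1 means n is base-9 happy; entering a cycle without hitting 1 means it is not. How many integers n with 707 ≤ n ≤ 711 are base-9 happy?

707: 707 → 125 → 81 → 1  (reaches 1)
708: 708 → 136 → 38 → 20 → 8 → 64 → 50 → 50  (repeats 50)
709: 709 → 149 → 75 → 73 → 65 → 53 → 89 → 65  (repeats 65)
710: 710 → 164 → 8 → 64 → 50 → 50  (repeats 50)
711: 711 → 113 → 35 → 73 → 65 → 53 → 89 → 65  (repeats 65)
base-9 happy: 707

1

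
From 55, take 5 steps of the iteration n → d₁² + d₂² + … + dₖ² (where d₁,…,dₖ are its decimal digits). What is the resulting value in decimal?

89

55 → 50
50 → 25
25 → 29
29 → 85
85 → 89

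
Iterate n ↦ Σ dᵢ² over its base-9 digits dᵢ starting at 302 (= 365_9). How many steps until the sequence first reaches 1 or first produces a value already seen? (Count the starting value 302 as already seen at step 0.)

302 = (3,6,5)_9 → 70
70 = (7,7)_9 → 98
98 = (1,1,8)_9 → 66
66 = (7,3)_9 → 58
58 = (6,4)_9 → 52
52 = (5,7)_9 → 74
74 = (8,2)_9 → 68
68 = (7,5)_9 → 74  — 74 repeats.
That took 8 steps.

8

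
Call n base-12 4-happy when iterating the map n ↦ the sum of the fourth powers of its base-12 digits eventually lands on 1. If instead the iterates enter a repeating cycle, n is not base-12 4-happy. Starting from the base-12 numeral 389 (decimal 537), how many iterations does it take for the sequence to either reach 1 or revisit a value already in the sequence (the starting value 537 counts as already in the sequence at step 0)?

537 = (3,8,9)_12 → 3⁴ + 8⁴ + 9⁴ = 10738
10738 = (6,2,6,10)_12 → 6⁴ + 2⁴ + 6⁴ + 10⁴ = 12608
12608 = (7,3,6,8)_12 → 7⁴ + 3⁴ + 6⁴ + 8⁴ = 7874
7874 = (4,6,8,2)_12 → 4⁴ + 6⁴ + 8⁴ + 2⁴ = 5664
5664 = (3,3,4,0)_12 → 3⁴ + 3⁴ + 4⁴ + 0⁴ = 418
418 = (2,10,10)_12 → 2⁴ + 10⁴ + 10⁴ = 20016
20016 = (11,7,0,0)_12 → 11⁴ + 7⁴ + 0⁴ + 0⁴ = 17042
17042 = (9,10,4,2)_12 → 9⁴ + 10⁴ + 4⁴ + 2⁴ = 16833
16833 = (9,8,10,9)_12 → 9⁴ + 8⁴ + 10⁴ + 9⁴ = 27218
27218 = (1,3,9,0,2)_12 → 1⁴ + 3⁴ + 9⁴ + 0⁴ + 2⁴ = 6659
6659 = (3,10,2,11)_12 → 3⁴ + 10⁴ + 2⁴ + 11⁴ = 24738
24738 = (1,2,3,9,6)_12 → 1⁴ + 2⁴ + 3⁴ + 9⁴ + 6⁴ = 7955
7955 = (4,7,2,11)_12 → 4⁴ + 7⁴ + 2⁴ + 11⁴ = 17314
17314 = (10,0,2,10)_12 → 10⁴ + 0⁴ + 2⁴ + 10⁴ = 20016  — 20016 repeats.
That took 14 steps.

14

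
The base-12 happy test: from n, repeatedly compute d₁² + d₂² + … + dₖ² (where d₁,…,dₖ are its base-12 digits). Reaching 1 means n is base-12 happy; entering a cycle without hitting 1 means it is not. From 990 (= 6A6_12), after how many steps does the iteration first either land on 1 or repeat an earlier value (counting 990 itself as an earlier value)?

990 = (6,10,6)_12 → 6² + 10² + 6² = 172
172 = (1,2,4)_12 → 1² + 2² + 4² = 21
21 = (1,9)_12 → 1² + 9² = 82
82 = (6,10)_12 → 6² + 10² = 136
136 = (11,4)_12 → 11² + 4² = 137
137 = (11,5)_12 → 11² + 5² = 146
146 = (1,0,2)_12 → 1² + 0² + 2² = 5
5 = (5)_12 → 5² = 25
25 = (2,1)_12 → 2² + 1² = 5  — 5 repeats.
That took 9 steps.

9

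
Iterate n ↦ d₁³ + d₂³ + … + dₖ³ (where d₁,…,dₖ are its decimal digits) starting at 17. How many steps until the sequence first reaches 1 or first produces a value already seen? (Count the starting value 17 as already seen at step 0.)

9

17 → 1³ + 7³ = 344
344 → 3³ + 4³ + 4³ = 155
155 → 1³ + 5³ + 5³ = 251
251 → 2³ + 5³ + 1³ = 134
134 → 1³ + 3³ + 4³ = 92
92 → 9³ + 2³ = 737
737 → 7³ + 3³ + 7³ = 713
713 → 7³ + 1³ + 3³ = 371
371 → 3³ + 7³ + 1³ = 371  — 371 repeats.
That took 9 steps.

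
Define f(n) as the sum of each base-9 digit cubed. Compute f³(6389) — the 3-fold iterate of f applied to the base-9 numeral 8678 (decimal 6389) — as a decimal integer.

351

6389 = (8,6,7,8)_9 → 8³ + 6³ + 7³ + 8³ = 512 + 216 + 343 + 512 = 1583
1583 = (2,1,4,8)_9 → 2³ + 1³ + 4³ + 8³ = 8 + 1 + 64 + 512 = 585
585 = (7,2,0)_9 → 7³ + 2³ + 0³ = 343 + 8 + 0 = 351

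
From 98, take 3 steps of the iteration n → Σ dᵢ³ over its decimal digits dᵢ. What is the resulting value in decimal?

407

98 → 9³ + 8³ = 729 + 512 = 1241
1241 → 1³ + 2³ + 4³ + 1³ = 1 + 8 + 64 + 1 = 74
74 → 7³ + 4³ = 343 + 64 = 407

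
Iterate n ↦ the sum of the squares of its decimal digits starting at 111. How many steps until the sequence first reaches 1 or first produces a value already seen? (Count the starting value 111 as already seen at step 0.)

111 → 1² + 1² + 1² = 1 + 1 + 1 = 3
3 → 3² = 9
9 → 9² = 81
81 → 8² + 1² = 64 + 1 = 65
65 → 6² + 5² = 36 + 25 = 61
61 → 6² + 1² = 36 + 1 = 37
37 → 3² + 7² = 9 + 49 = 58
58 → 5² + 8² = 25 + 64 = 89
89 → 8² + 9² = 64 + 81 = 145
145 → 1² + 4² + 5² = 1 + 16 + 25 = 42
42 → 4² + 2² = 16 + 4 = 20
20 → 2² + 0² = 4 + 0 = 4
4 → 4² = 16
16 → 1² + 6² = 1 + 36 = 37  — 37 repeats.
That took 14 steps.

14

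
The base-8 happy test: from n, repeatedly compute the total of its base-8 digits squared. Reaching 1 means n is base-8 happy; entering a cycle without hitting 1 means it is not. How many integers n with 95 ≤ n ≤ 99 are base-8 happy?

95: 95 → 59 → 58 → 53 → 61 → 74 → 6 → 36 → 32 → 16 → 4 → 16  (repeats 16)
96: 96 → 17 → 5 → 25 → 10 → 5  (repeats 5)
97: 97 → 18 → 8 → 1  (reaches 1)
98: 98 → 21 → 29 → 34 → 20 → 20  (repeats 20)
99: 99 → 26 → 13 → 26  (repeats 26)
base-8 happy: 97

1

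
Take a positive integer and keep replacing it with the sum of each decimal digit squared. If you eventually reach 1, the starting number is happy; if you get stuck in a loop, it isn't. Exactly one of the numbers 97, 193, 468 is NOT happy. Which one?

97: 97 → 130 → 10 → 1  — reaches 1 (happy)
193: 193 → 91 → 82 → 68 → 100 → 1  — reaches 1 (happy)
468: 468 → 116 → 38 → 73 → 58 → 89 → 145 → 42 → 20 → 4 → 16 → 37 → 58  — repeats 58 (not happy)

468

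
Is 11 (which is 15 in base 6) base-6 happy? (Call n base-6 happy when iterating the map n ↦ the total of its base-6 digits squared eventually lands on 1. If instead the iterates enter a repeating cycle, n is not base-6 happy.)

not base-6 happy

11 = (1,5)_6 → 1² + 5² = 26
26 = (4,2)_6 → 4² + 2² = 20
20 = (3,2)_6 → 3² + 2² = 13
13 = (2,1)_6 → 2² + 1² = 5
5 = (5)_6 → 5² = 25
25 = (4,1)_6 → 4² + 1² = 17
17 = (2,5)_6 → 2² + 5² = 29
29 = (4,5)_6 → 4² + 5² = 41
41 = (1,0,5)_6 → 1² + 0² + 5² = 26  — 26 already seen; the sequence cycles without reaching 1.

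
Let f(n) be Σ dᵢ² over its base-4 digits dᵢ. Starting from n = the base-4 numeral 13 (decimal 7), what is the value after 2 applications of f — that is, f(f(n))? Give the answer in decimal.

8

7 = (1,3)_4 → 1² + 3² = 10
10 = (2,2)_4 → 2² + 2² = 8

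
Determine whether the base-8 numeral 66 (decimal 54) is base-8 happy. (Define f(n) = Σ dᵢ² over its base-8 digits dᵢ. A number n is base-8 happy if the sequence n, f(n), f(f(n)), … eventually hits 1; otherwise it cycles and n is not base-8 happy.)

54 = (6,6)_8 → 6² + 6² = 72
72 = (1,1,0)_8 → 1² + 1² + 0² = 2
2 = (2)_8 → 2² = 4
4 = (4)_8 → 4² = 16
16 = (2,0)_8 → 2² + 0² = 4  — 4 already seen; the sequence cycles without reaching 1.

not base-8 happy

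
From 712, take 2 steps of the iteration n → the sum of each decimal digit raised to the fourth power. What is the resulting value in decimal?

712 → 7⁴ + 1⁴ + 2⁴ = 2418
2418 → 2⁴ + 4⁴ + 1⁴ + 8⁴ = 4369

4369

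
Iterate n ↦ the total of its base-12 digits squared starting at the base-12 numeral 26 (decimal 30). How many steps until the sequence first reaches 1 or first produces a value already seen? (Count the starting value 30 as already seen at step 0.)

4

30 = (2,6)_12 → 2² + 6² = 40
40 = (3,4)_12 → 3² + 4² = 25
25 = (2,1)_12 → 2² + 1² = 5
5 = (5)_12 → 5² = 25  — 25 repeats.
That took 4 steps.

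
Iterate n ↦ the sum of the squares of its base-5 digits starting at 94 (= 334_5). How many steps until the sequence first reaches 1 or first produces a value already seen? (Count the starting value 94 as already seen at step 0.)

3

94 = (3,3,4)_5 → 3² + 3² + 4² = 9 + 9 + 16 = 34
34 = (1,1,4)_5 → 1² + 1² + 4² = 1 + 1 + 16 = 18
18 = (3,3)_5 → 3² + 3² = 9 + 9 = 18  — 18 repeats.
That took 3 steps.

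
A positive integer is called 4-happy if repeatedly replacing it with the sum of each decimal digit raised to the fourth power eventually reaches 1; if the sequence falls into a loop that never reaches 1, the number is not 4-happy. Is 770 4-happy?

not 4-happy

770 → 7⁴ + 7⁴ + 0⁴ = 2401 + 2401 + 0 = 4802
4802 → 4⁴ + 8⁴ + 0⁴ + 2⁴ = 256 + 4096 + 0 + 16 = 4368
4368 → 4⁴ + 3⁴ + 6⁴ + 8⁴ = 256 + 81 + 1296 + 4096 = 5729
5729 → 5⁴ + 7⁴ + 2⁴ + 9⁴ = 625 + 2401 + 16 + 6561 = 9603
9603 → 9⁴ + 6⁴ + 0⁴ + 3⁴ = 6561 + 1296 + 0 + 81 = 7938
7938 → 7⁴ + 9⁴ + 3⁴ + 8⁴ = 2401 + 6561 + 81 + 4096 = 13139
13139 → 1⁴ + 3⁴ + 1⁴ + 3⁴ + 9⁴ = 1 + 81 + 1 + 81 + 6561 = 6725
6725 → 6⁴ + 7⁴ + 2⁴ + 5⁴ = 1296 + 2401 + 16 + 625 = 4338
4338 → 4⁴ + 3⁴ + 3⁴ + 8⁴ = 256 + 81 + 81 + 4096 = 4514
4514 → 4⁴ + 5⁴ + 1⁴ + 4⁴ = 256 + 625 + 1 + 256 = 1138
1138 → 1⁴ + 1⁴ + 3⁴ + 8⁴ = 1 + 1 + 81 + 4096 = 4179
4179 → 4⁴ + 1⁴ + 7⁴ + 9⁴ = 256 + 1 + 2401 + 6561 = 9219
9219 → 9⁴ + 2⁴ + 1⁴ + 9⁴ = 6561 + 16 + 1 + 6561 = 13139  — 13139 already seen; the sequence cycles without reaching 1.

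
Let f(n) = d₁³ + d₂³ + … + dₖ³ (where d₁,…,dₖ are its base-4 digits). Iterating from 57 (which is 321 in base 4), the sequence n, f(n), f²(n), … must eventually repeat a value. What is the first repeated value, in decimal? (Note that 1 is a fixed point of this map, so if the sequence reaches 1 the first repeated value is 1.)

57 = (3,2,1)_4 → 36
36 = (2,1,0)_4 → 9
9 = (2,1)_4 → 9  — 9 already appeared earlier.

9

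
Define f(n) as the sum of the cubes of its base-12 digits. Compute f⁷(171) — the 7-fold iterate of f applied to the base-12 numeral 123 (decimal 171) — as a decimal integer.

1073

171 = (1,2,3)_12 → 36
36 = (3,0)_12 → 27
27 = (2,3)_12 → 35
35 = (2,11)_12 → 1339
1339 = (9,3,7)_12 → 1099
1099 = (7,7,7)_12 → 1029
1029 = (7,1,9)_12 → 1073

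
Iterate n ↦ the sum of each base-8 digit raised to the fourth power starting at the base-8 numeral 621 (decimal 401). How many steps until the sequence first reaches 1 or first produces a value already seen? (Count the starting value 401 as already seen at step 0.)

401 = (6,2,1)_8 → 6⁴ + 2⁴ + 1⁴ = 1313
1313 = (2,4,4,1)_8 → 2⁴ + 4⁴ + 4⁴ + 1⁴ = 529
529 = (1,0,2,1)_8 → 1⁴ + 0⁴ + 2⁴ + 1⁴ = 18
18 = (2,2)_8 → 2⁴ + 2⁴ = 32
32 = (4,0)_8 → 4⁴ + 0⁴ = 256
256 = (4,0,0)_8 → 4⁴ + 0⁴ + 0⁴ = 256  — 256 repeats.
That took 6 steps.

6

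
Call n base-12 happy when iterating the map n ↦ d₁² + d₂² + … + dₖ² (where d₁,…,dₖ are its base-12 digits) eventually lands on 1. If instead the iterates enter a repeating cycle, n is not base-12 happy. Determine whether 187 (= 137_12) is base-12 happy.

187 = (1,3,7)_12 → 1² + 3² + 7² = 59
59 = (4,11)_12 → 4² + 11² = 137
137 = (11,5)_12 → 11² + 5² = 146
146 = (1,0,2)_12 → 1² + 0² + 2² = 5
5 = (5)_12 → 5² = 25
25 = (2,1)_12 → 2² + 1² = 5  — 5 already seen; the sequence cycles without reaching 1.

not base-12 happy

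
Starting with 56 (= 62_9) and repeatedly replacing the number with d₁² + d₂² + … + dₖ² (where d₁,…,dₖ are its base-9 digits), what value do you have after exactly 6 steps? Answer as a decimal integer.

74

56 = (6,2)_9 → 6² + 2² = 36 + 4 = 40
40 = (4,4)_9 → 4² + 4² = 16 + 16 = 32
32 = (3,5)_9 → 3² + 5² = 9 + 25 = 34
34 = (3,7)_9 → 3² + 7² = 9 + 49 = 58
58 = (6,4)_9 → 6² + 4² = 36 + 16 = 52
52 = (5,7)_9 → 5² + 7² = 25 + 49 = 74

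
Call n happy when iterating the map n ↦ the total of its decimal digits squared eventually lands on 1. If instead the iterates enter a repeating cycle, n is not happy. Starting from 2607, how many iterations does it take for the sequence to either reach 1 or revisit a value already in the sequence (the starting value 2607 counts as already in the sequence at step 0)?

2607 → 2² + 6² + 0² + 7² = 4 + 36 + 0 + 49 = 89
89 → 8² + 9² = 64 + 81 = 145
145 → 1² + 4² + 5² = 1 + 16 + 25 = 42
42 → 4² + 2² = 16 + 4 = 20
20 → 2² + 0² = 4 + 0 = 4
4 → 4² = 16
16 → 1² + 6² = 1 + 36 = 37
37 → 3² + 7² = 9 + 49 = 58
58 → 5² + 8² = 25 + 64 = 89  — 89 repeats.
That took 9 steps.

9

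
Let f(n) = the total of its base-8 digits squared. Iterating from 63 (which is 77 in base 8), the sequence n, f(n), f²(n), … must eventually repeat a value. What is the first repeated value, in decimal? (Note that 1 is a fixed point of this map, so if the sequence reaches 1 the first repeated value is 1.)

63 = (7,7)_8 → 98
98 = (1,4,2)_8 → 21
21 = (2,5)_8 → 29
29 = (3,5)_8 → 34
34 = (4,2)_8 → 20
20 = (2,4)_8 → 20  — 20 already appeared earlier.

20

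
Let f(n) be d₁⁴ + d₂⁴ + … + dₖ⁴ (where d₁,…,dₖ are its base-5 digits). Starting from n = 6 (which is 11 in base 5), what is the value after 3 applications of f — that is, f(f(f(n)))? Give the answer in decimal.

6 = (1,1)_5 → 1⁴ + 1⁴ = 2
2 = (2)_5 → 2⁴ = 16
16 = (3,1)_5 → 3⁴ + 1⁴ = 82

82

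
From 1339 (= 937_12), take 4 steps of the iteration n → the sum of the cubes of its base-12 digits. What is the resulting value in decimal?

593

1339 = (9,3,7)_12 → 9³ + 3³ + 7³ = 1099
1099 = (7,7,7)_12 → 7³ + 7³ + 7³ = 1029
1029 = (7,1,9)_12 → 7³ + 1³ + 9³ = 1073
1073 = (7,5,5)_12 → 7³ + 5³ + 5³ = 593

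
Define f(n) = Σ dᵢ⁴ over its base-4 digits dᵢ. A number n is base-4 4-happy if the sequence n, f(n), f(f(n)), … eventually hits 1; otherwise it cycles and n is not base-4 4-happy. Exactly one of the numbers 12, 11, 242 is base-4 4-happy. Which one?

12: 12 → 81 → 3 → 81  — repeats 81 (not base-4 4-happy)
11: 11 → 97 → 18 → 17 → 2 → 16 → 1  — reaches 1 (base-4 4-happy)
242: 242 → 178 → 113 → 83 → 83  — repeats 83 (not base-4 4-happy)

11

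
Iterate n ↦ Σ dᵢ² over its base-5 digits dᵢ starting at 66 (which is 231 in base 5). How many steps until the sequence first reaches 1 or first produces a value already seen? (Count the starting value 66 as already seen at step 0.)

6

66 = (2,3,1)_5 → 2² + 3² + 1² = 4 + 9 + 1 = 14
14 = (2,4)_5 → 2² + 4² = 4 + 16 = 20
20 = (4,0)_5 → 4² + 0² = 16 + 0 = 16
16 = (3,1)_5 → 3² + 1² = 9 + 1 = 10
10 = (2,0)_5 → 2² + 0² = 4 + 0 = 4
4 = (4)_5 → 4² = 16  — 16 repeats.
That took 6 steps.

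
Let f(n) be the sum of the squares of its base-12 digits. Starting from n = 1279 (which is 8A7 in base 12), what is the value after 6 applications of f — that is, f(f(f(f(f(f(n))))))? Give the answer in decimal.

125

1279 = (8,10,7)_12 → 8² + 10² + 7² = 213
213 = (1,5,9)_12 → 1² + 5² + 9² = 107
107 = (8,11)_12 → 8² + 11² = 185
185 = (1,3,5)_12 → 1² + 3² + 5² = 35
35 = (2,11)_12 → 2² + 11² = 125
125 = (10,5)_12 → 10² + 5² = 125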